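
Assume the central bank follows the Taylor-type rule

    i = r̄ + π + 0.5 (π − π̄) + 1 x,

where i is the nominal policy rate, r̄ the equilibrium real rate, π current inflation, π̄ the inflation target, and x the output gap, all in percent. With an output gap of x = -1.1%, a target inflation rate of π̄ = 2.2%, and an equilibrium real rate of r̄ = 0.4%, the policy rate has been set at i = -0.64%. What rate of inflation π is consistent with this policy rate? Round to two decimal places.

0.77%

Collecting π: i = r̄ + (1 + 0.5) π − 0.5 π̄ + 1 x
1.5 π = -0.64 − 0.4 + 0.5 × 2.2 − 1 × (-1.1) = 1.16
π = 1.16 / 1.5 = 0.77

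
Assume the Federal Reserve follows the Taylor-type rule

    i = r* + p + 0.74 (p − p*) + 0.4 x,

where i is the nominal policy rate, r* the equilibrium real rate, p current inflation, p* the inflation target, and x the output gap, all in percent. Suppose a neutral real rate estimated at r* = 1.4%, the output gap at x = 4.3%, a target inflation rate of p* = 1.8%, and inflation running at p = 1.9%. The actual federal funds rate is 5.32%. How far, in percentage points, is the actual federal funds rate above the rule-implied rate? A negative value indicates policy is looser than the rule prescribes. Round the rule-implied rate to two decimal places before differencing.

0.23 pp

i = 1.4 + 1.9 + 0.74 × (1.9 − 1.8) + 0.4 × 4.3
   = 1.4 + 1.9 + 0.074 + 1.72 = 5.09
Deviation = 5.32 − 5.09 = 0.23 pp.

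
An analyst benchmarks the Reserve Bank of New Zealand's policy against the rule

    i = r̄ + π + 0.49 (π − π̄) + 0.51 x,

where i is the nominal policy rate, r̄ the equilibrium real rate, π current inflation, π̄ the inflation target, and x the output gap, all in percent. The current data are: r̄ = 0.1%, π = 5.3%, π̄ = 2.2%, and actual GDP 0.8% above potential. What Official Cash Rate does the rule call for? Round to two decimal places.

7.33%

Output 0.8% above potential → x = 0.8.
i = 0.1 + 5.3 + 0.49 × (5.3 − 2.2) + 0.51 × 0.8
   = 0.1 + 5.3 + 1.519 + 0.408 = 7.33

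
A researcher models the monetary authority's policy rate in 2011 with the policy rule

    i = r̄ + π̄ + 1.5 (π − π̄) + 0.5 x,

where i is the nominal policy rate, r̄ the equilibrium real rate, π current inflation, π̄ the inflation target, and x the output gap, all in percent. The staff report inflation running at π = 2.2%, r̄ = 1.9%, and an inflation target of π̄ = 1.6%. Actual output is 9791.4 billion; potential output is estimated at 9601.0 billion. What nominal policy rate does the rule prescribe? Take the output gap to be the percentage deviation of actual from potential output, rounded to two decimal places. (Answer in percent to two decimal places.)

5.39%

Output gap = 100 × (9791.4 − 9601.0) / 9601.0 = 1.98%.
i = 1.90 + 1.60 + 1.5 × (2.20 − 1.60) + 0.5 × 1.98
   = 1.90 + 1.6 + 0.9 + 0.99 = 5.39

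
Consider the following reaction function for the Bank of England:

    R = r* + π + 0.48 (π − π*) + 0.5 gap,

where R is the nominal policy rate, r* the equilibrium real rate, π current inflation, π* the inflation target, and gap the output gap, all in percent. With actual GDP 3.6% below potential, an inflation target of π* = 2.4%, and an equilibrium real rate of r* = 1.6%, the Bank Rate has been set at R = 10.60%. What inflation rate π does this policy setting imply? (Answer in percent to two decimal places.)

Output 3.6% below potential → gap = -3.6.
Collecting π: R = r* + (1 + 0.48) π − 0.48 π* + 0.5 gap
1.48 π = 10.60 − 1.6 + 0.48 × 2.4 − 0.5 × (-3.6) = 11.952
π = 11.952 / 1.48 = 8.08

8.08%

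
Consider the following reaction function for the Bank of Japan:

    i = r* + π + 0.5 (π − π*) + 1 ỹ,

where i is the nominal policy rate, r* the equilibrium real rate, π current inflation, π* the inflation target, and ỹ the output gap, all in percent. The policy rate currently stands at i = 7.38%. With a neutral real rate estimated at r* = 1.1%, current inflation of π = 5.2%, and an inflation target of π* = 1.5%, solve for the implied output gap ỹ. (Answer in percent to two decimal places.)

1 ỹ = 7.38 − 1.1 − 5.2 − 0.5 × (5.2 − 1.5) = -0.77
ỹ = -0.77 / 1 = -0.77

-0.77%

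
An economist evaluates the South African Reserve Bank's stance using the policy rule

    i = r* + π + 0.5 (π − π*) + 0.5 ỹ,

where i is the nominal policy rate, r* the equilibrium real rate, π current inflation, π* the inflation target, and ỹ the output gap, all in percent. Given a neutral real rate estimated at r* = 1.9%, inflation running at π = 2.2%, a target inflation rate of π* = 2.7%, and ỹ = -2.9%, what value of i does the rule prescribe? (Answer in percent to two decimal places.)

i = 1.9 + 2.2 + 0.5 × (2.2 − 2.7) + 0.5 × (-2.9)
   = 1.9 + 2.2 − 0.25 − 1.45 = 2.40

2.40%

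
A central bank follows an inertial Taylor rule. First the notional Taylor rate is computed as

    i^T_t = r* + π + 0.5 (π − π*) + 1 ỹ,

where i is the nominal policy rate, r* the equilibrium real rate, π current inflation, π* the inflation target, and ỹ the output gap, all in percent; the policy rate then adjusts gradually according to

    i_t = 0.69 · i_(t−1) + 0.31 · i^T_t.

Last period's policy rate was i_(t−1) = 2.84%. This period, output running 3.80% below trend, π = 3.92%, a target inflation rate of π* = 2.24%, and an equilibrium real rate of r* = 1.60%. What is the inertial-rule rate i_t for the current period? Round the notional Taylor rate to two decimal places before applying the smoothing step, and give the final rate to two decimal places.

Output 3.80% below potential → ỹ = -3.80.
i^T_t = 1.60 + 3.92 + 0.5 × (3.92 − 2.24) + 1 × (-3.80)
   = 1.60 + 3.92 + 0.84 − 3.8 = 2.56
i_t = 0.69 × 2.84 + 0.31 × 2.56 = 1.9596 + 0.7936 = 2.75

2.75%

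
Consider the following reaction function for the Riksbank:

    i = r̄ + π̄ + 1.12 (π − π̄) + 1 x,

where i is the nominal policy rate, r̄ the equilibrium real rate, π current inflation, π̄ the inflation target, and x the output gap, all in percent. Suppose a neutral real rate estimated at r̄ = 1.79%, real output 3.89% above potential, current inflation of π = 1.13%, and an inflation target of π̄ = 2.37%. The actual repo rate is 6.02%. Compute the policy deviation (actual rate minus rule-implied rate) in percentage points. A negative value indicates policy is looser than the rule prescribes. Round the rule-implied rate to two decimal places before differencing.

-0.64 pp

Output 3.89% above potential → x = 3.89.
i = 1.79 + 2.37 + 1.12 × (1.13 − 2.37) + 1 × 3.89
   = 1.79 + 2.37 − 1.3888 + 3.89 = 6.66
Deviation = 6.02 − 6.66 = -0.64 pp.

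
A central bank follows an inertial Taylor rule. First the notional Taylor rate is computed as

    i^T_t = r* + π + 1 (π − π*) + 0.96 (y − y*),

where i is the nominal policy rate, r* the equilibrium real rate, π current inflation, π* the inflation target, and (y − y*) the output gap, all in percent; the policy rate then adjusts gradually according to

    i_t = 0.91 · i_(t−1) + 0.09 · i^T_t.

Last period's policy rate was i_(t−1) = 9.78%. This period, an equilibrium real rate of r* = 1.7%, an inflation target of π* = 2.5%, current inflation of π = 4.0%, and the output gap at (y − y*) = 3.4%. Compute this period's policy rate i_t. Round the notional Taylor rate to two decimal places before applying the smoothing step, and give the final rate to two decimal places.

9.84%

i^T_t = 1.7 + 4.0 + 1 × (4.0 − 2.5) + 0.96 × 3.4
   = 1.7 + 4 + 1.5 + 3.264 = 10.46
i_t = 0.91 × 9.78 + 0.09 × 10.46 = 8.8998 + 0.9414 = 9.84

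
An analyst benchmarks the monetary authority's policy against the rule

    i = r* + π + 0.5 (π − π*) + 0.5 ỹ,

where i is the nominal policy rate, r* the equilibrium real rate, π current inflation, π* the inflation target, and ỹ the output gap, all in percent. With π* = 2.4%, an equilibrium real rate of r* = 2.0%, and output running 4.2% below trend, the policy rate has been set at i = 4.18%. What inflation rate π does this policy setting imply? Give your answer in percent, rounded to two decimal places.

Output 4.2% below potential → ỹ = -4.2.
Collecting π: i = r* + (1 + 0.5) π − 0.5 π* + 0.5 ỹ
1.5 π = 4.18 − 2.0 + 0.5 × 2.4 − 0.5 × (-4.2) = 5.48
π = 5.48 / 1.5 = 3.65

3.65%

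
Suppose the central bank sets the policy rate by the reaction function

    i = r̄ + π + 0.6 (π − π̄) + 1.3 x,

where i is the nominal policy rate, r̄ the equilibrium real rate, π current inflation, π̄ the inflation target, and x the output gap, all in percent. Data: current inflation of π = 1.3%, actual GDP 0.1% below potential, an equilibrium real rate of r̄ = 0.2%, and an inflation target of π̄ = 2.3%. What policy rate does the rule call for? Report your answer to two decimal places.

Output 0.1% below potential → x = -0.1.
i = 0.2 + 1.3 + 0.6 × (1.3 − 2.3) + 1.3 × (-0.1)
   = 0.2 + 1.3 − 0.6 − 0.13 = 0.77

0.77%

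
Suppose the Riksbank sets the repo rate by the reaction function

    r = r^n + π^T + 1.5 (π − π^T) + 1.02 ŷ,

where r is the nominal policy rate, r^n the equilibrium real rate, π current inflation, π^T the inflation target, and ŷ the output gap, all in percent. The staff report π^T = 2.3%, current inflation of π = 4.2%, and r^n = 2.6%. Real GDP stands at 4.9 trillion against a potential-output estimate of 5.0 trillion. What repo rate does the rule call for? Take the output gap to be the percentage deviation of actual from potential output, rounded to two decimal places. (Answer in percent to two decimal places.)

Output gap = 100 × (4.9 − 5.0) / 5.0 = -2.00%.
r = 2.60 + 2.30 + 1.5 × (4.20 − 2.30) + 1.02 × (-2.00)
   = 2.60 + 2.3 + 2.85 − 2.04 = 5.71

5.71%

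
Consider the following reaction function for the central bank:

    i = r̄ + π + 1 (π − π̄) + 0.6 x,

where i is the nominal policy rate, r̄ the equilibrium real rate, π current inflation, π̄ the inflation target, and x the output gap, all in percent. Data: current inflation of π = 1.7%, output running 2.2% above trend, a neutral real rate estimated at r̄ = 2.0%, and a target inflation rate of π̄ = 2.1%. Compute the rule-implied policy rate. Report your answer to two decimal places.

Output 2.2% above potential → x = 2.2.
i = 2.0 + 1.7 + 1 × (1.7 − 2.1) + 0.6 × 2.2
   = 2.0 + 1.7 − 0.4 + 1.32 = 4.62

4.62%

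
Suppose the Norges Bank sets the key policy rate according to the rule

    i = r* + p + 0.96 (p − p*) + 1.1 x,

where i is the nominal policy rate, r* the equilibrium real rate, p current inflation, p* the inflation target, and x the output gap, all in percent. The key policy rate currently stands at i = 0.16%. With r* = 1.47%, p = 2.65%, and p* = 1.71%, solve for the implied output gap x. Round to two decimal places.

-4.42%

1.1 x = 0.16 − 1.47 − 2.65 − 0.96 × (2.65 − 1.71) = -4.8624
x = -4.8624 / 1.1 = -4.42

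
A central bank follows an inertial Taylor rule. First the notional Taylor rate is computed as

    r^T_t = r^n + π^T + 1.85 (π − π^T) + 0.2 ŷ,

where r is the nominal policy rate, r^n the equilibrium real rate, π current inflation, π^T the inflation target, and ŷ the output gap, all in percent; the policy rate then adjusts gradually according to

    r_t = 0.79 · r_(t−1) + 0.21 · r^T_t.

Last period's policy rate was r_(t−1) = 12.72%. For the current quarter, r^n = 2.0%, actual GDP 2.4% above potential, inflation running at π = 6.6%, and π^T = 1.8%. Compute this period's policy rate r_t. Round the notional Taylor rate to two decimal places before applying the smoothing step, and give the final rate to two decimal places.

Output 2.4% above potential → ŷ = 2.4.
r^T_t = 2.0 + 1.8 + 1.85 × (6.6 − 1.8) + 0.2 × 2.4
   = 2.0 + 1.8 + 8.88 + 0.48 = 13.16
r_t = 0.79 × 12.72 + 0.21 × 13.16 = 10.0488 + 2.7636 = 12.81

12.81%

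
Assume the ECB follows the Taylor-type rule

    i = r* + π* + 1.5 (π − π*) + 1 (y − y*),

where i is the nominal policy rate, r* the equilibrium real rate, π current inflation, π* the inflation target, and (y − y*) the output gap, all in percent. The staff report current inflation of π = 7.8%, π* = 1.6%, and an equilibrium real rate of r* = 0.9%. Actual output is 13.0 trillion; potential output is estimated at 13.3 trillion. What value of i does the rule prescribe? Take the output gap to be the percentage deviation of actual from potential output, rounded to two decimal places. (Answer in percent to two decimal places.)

Output gap = 100 × (13.0 − 13.3) / 13.3 = -2.26%.
i = 0.90 + 1.60 + 1.5 × (7.80 − 1.60) + 1 × (-2.26)
   = 0.90 + 1.6 + 9.3 − 2.26 = 9.54

9.54%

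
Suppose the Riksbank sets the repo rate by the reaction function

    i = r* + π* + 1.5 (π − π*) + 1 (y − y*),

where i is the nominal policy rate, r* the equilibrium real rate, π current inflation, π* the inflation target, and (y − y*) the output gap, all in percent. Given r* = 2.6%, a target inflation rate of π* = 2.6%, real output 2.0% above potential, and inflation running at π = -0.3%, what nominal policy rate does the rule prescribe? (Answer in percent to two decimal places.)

2.85%

Output 2.0% above potential → (y − y*) = 2.0.
i = 2.6 + 2.6 + 1.5 × (-0.3 − 2.6) + 1 × 2.0
   = 2.6 + 2.6 − 4.35 + 2 = 2.85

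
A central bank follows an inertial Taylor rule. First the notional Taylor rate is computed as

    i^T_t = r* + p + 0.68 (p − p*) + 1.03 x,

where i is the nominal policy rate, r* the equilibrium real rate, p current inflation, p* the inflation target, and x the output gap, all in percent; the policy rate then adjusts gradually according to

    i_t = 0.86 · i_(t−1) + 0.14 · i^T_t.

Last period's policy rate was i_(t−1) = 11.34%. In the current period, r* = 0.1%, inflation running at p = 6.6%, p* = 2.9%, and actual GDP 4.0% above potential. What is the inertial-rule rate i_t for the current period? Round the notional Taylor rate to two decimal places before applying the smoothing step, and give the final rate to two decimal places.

11.62%

Output 4.0% above potential → x = 4.0.
i^T_t = 0.1 + 6.6 + 0.68 × (6.6 − 2.9) + 1.03 × 4.0
   = 0.1 + 6.6 + 2.516 + 4.12 = 13.34
i_t = 0.86 × 11.34 + 0.14 × 13.34 = 9.7524 + 1.8676 = 11.62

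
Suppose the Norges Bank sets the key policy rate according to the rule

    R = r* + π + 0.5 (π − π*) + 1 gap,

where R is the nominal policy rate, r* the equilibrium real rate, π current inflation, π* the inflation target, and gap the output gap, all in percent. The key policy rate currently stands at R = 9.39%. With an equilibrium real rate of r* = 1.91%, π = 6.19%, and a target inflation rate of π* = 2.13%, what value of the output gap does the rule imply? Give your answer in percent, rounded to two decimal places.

-0.74%

1 gap = 9.39 − 1.91 − 6.19 − 0.5 × (6.19 − 2.13) = -0.74
gap = -0.74 / 1 = -0.74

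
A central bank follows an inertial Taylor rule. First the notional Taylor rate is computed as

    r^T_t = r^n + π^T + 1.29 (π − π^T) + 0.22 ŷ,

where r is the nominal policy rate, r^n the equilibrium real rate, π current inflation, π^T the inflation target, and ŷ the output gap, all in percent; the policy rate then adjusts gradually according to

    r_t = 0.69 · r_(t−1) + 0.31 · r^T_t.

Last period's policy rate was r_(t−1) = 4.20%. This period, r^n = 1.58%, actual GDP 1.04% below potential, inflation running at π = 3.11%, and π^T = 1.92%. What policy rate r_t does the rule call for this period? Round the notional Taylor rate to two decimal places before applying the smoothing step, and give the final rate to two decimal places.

Output 1.04% below potential → ŷ = -1.04.
r^T_t = 1.58 + 1.92 + 1.29 × (3.11 − 1.92) + 0.22 × (-1.04)
   = 1.58 + 1.92 + 1.5351 − 0.2288 = 4.81
r_t = 0.69 × 4.20 + 0.31 × 4.81 = 2.898 + 1.4911 = 4.39

4.39%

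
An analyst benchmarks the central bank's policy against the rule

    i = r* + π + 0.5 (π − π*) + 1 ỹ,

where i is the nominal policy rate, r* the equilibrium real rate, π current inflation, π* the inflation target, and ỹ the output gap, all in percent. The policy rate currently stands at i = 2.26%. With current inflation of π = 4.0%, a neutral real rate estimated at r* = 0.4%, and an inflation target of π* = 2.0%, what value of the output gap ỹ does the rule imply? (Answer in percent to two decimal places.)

1 ỹ = 2.26 − 0.4 − 4.0 − 0.5 × (4.0 − 2.0) = -3.14
ỹ = -3.14 / 1 = -3.14

-3.14%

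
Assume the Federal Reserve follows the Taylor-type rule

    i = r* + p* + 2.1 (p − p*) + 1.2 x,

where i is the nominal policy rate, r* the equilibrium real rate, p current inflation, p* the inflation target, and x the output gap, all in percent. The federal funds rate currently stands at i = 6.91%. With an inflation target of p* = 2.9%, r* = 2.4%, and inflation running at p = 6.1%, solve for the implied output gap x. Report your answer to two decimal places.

-4.26%

1.2 x = 6.91 − 2.4 − 2.9 − 2.1 × (6.1 − 2.9) = -5.11
x = -5.11 / 1.2 = -4.26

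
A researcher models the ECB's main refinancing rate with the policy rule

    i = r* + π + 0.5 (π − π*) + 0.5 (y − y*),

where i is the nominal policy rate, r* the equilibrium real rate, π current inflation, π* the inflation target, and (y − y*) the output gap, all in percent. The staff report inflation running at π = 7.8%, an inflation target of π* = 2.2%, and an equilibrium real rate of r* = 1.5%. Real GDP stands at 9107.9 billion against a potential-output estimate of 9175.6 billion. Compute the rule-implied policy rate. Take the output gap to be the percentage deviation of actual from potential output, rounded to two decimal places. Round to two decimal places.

Output gap = 100 × (9107.9 − 9175.6) / 9175.6 = -0.74%.
i = 1.50 + 7.80 + 0.5 × (7.80 − 2.20) + 0.5 × (-0.74)
   = 1.50 + 7.8 + 2.8 − 0.37 = 11.73

11.73%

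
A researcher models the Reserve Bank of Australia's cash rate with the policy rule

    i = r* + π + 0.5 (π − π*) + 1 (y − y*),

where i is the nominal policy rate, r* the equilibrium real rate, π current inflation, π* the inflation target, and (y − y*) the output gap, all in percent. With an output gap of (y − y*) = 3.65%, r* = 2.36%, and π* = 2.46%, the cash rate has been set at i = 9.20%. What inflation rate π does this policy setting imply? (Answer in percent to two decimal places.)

Collecting π: i = r* + (1 + 0.5) π − 0.5 π* + 1 (y − y*)
1.5 π = 9.20 − 2.36 + 0.5 × 2.46 − 1 × 3.65 = 4.42
π = 4.42 / 1.5 = 2.95

2.95%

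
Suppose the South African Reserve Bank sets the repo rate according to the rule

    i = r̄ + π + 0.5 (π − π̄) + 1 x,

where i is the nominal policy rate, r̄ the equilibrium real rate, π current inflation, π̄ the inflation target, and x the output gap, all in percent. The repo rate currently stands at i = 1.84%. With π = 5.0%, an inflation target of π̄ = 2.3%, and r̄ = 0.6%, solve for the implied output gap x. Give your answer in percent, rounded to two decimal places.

-5.11%

1 x = 1.84 − 0.6 − 5.0 − 0.5 × (5.0 − 2.3) = -5.11
x = -5.11 / 1 = -5.11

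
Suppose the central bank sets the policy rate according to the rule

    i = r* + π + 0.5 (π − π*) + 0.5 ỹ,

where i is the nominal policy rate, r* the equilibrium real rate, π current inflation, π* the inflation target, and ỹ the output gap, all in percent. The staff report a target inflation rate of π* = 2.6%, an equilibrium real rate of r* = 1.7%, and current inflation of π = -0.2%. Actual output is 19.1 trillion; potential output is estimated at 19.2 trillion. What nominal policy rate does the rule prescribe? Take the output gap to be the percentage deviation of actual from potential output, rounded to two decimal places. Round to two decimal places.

-0.16%

Output gap = 100 × (19.1 − 19.2) / 19.2 = -0.52%.
i = 1.70 + (-0.20) + 0.5 × (-0.20 − 2.60) + 0.5 × (-0.52)
   = 1.70 − 0.2 − 1.4 − 0.26 = -0.16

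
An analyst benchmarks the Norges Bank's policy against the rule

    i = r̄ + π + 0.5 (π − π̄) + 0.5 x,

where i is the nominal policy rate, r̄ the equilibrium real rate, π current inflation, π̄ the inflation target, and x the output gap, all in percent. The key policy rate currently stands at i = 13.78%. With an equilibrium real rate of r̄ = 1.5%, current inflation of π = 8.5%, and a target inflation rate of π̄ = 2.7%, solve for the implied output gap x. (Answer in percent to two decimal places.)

1.76%

0.5 x = 13.78 − 1.5 − 8.5 − 0.5 × (8.5 − 2.7) = 0.88
x = 0.88 / 0.5 = 1.76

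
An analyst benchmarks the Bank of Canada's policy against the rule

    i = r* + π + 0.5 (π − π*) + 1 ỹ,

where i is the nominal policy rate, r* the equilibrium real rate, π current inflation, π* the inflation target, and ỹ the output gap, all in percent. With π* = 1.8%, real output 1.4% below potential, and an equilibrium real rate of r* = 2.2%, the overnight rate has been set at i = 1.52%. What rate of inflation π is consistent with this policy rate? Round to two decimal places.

1.08%

Output 1.4% below potential → ỹ = -1.4.
Collecting π: i = r* + (1 + 0.5) π − 0.5 π* + 1 ỹ
1.5 π = 1.52 − 2.2 + 0.5 × 1.8 − 1 × (-1.4) = 1.62
π = 1.62 / 1.5 = 1.08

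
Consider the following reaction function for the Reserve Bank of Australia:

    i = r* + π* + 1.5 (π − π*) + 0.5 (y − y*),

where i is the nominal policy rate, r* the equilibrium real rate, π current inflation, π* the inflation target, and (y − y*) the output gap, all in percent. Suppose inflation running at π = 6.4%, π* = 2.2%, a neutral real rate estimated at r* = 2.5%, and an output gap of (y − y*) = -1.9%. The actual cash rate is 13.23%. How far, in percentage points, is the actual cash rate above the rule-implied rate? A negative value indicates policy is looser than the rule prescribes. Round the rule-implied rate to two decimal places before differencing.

i = 2.5 + 2.2 + 1.5 × (6.4 − 2.2) + 0.5 × (-1.9)
   = 2.5 + 2.2 + 6.3 − 0.95 = 10.05
Deviation = 13.23 − 10.05 = 3.18 pp.

3.18 pp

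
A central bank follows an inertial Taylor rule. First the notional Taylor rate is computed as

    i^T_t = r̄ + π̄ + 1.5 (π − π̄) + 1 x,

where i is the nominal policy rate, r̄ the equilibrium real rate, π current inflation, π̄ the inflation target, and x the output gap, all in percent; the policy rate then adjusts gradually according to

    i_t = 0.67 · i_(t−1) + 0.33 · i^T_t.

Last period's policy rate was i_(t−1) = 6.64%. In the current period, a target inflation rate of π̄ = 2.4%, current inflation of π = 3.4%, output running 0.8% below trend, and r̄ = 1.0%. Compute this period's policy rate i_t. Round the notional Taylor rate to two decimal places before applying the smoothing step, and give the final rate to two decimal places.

Output 0.8% below potential → x = -0.8.
i^T_t = 1.0 + 2.4 + 1.5 × (3.4 − 2.4) + 1 × (-0.8)
   = 1.0 + 2.4 + 1.5 − 0.8 = 4.10
i_t = 0.67 × 6.64 + 0.33 × 4.10 = 4.4488 + 1.353 = 5.80

5.80%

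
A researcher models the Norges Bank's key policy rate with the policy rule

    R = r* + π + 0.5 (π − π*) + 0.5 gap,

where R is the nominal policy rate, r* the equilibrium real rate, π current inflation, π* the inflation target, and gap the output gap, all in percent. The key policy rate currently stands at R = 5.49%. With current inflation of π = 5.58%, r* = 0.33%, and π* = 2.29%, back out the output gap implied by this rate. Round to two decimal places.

0.5 gap = 5.49 − 0.33 − 5.58 − 0.5 × (5.58 − 2.29) = -2.065
gap = -2.065 / 0.5 = -4.13

-4.13%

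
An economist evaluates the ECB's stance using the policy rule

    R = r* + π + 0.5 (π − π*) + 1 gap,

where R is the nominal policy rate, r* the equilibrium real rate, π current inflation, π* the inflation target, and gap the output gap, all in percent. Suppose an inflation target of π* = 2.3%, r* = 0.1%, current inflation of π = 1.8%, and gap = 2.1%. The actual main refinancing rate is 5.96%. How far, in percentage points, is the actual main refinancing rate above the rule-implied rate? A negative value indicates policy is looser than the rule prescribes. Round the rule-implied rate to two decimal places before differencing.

R = 0.1 + 1.8 + 0.5 × (1.8 − 2.3) + 1 × 2.1
   = 0.1 + 1.8 − 0.25 + 2.1 = 3.75
Deviation = 5.96 − 3.75 = 2.21 pp.

2.21 pp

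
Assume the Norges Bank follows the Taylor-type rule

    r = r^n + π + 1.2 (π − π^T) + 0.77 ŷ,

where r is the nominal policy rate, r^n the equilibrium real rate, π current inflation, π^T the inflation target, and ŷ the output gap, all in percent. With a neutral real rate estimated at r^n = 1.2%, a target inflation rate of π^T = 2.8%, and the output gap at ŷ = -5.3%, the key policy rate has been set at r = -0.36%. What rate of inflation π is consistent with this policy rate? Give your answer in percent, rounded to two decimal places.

2.67%

Collecting π: r = r^n + (1 + 1.2) π − 1.2 π^T + 0.77 ŷ
2.2 π = -0.36 − 1.2 + 1.2 × 2.8 − 0.77 × (-5.3) = 5.881
π = 5.881 / 2.2 = 2.67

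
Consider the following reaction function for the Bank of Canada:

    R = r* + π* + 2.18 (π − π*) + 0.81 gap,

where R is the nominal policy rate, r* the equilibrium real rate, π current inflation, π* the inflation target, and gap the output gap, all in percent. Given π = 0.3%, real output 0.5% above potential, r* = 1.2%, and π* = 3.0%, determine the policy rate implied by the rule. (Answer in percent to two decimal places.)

-1.28%

Output 0.5% above potential → gap = 0.5.
R = 1.2 + 3.0 + 2.18 × (0.3 − 3.0) + 0.81 × 0.5
   = 1.2 + 3 − 5.886 + 0.405 = -1.28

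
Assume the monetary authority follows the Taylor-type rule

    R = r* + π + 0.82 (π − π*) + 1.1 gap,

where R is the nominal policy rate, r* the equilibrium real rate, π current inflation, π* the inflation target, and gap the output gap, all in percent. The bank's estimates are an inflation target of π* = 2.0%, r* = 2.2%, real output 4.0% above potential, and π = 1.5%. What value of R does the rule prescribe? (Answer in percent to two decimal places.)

Output 4.0% above potential → gap = 4.0.
R = 2.2 + 1.5 + 0.82 × (1.5 − 2.0) + 1.1 × 4.0
   = 2.2 + 1.5 − 0.41 + 4.4 = 7.69

7.69%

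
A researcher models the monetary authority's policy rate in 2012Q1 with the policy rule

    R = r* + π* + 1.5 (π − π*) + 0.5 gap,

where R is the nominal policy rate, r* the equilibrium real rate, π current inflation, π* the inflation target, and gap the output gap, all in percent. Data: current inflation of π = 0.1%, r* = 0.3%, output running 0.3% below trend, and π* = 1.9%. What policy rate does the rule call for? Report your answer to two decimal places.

Output 0.3% below potential → gap = -0.3.
R = 0.3 + 1.9 + 1.5 × (0.1 − 1.9) + 0.5 × (-0.3)
   = 0.3 + 1.9 − 2.7 − 0.15 = -0.65

-0.65%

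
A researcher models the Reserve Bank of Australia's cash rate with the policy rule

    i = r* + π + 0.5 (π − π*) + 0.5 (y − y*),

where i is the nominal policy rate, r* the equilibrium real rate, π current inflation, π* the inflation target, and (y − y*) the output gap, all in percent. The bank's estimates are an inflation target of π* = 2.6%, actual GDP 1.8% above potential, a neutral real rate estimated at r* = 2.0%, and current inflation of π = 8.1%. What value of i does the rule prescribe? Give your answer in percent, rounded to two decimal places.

Output 1.8% above potential → (y − y*) = 1.8.
i = 2.0 + 8.1 + 0.5 × (8.1 − 2.6) + 0.5 × 1.8
   = 2.0 + 8.1 + 2.75 + 0.9 = 13.75

13.75%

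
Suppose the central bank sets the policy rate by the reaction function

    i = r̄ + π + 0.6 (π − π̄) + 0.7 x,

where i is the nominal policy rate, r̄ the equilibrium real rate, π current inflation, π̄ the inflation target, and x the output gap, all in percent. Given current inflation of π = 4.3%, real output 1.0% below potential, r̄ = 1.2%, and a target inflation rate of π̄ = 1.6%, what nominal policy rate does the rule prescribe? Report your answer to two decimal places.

Output 1.0% below potential → x = -1.0.
i = 1.2 + 4.3 + 0.6 × (4.3 − 1.6) + 0.7 × (-1.0)
   = 1.2 + 4.3 + 1.62 − 0.7 = 6.42

6.42%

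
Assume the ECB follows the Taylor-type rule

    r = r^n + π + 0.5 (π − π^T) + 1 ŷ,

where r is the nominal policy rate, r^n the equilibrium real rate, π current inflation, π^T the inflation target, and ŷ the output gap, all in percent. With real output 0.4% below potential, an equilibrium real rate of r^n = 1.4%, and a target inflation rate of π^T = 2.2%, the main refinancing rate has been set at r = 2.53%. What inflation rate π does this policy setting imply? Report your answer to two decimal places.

Output 0.4% below potential → ŷ = -0.4.
Collecting π: r = r^n + (1 + 0.5) π − 0.5 π^T + 1 ŷ
1.5 π = 2.53 − 1.4 + 0.5 × 2.2 − 1 × (-0.4) = 2.63
π = 2.63 / 1.5 = 1.75

1.75%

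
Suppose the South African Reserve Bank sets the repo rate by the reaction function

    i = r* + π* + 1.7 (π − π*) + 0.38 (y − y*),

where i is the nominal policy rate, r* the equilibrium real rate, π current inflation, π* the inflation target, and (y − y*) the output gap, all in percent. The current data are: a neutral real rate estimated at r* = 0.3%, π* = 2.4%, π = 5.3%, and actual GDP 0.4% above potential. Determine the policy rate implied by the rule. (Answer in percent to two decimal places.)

Output 0.4% above potential → (y − y*) = 0.4.
i = 0.3 + 2.4 + 1.7 × (5.3 − 2.4) + 0.38 × 0.4
   = 0.3 + 2.4 + 4.93 + 0.152 = 7.78

7.78%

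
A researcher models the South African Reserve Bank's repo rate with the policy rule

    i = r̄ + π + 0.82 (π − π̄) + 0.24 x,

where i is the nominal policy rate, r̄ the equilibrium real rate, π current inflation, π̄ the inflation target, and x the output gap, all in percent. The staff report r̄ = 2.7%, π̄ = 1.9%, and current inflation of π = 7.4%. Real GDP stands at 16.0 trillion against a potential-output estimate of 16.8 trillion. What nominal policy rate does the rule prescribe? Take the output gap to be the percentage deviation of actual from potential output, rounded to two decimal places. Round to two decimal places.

Output gap = 100 × (16.0 − 16.8) / 16.8 = -4.76%.
i = 2.70 + 7.40 + 0.82 × (7.40 − 1.90) + 0.24 × (-4.76)
   = 2.70 + 7.4 + 4.51 − 1.1424 = 13.47

13.47%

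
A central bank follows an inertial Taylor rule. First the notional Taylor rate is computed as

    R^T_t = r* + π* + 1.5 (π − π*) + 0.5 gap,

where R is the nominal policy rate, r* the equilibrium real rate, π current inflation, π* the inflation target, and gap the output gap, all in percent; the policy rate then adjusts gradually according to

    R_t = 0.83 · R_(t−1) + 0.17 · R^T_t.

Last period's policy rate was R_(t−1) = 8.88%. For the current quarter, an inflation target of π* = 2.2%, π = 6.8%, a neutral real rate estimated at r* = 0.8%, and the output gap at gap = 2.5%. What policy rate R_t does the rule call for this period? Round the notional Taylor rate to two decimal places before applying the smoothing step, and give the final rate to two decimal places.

R^T_t = 0.8 + 2.2 + 1.5 × (6.8 − 2.2) + 0.5 × 2.5
   = 0.8 + 2.2 + 6.9 + 1.25 = 11.15
R_t = 0.83 × 8.88 + 0.17 × 11.15 = 7.3704 + 1.8955 = 9.27

9.27%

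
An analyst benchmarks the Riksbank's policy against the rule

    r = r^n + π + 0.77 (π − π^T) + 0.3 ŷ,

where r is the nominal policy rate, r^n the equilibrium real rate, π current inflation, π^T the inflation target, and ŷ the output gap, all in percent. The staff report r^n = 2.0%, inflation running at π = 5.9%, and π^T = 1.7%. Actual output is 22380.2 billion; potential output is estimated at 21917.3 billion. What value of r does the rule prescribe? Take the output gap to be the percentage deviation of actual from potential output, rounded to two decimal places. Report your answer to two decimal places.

11.77%

Output gap = 100 × (22380.2 − 21917.3) / 21917.3 = 2.11%.
r = 2.00 + 5.90 + 0.77 × (5.90 − 1.70) + 0.3 × 2.11
   = 2.00 + 5.9 + 3.234 + 0.633 = 11.77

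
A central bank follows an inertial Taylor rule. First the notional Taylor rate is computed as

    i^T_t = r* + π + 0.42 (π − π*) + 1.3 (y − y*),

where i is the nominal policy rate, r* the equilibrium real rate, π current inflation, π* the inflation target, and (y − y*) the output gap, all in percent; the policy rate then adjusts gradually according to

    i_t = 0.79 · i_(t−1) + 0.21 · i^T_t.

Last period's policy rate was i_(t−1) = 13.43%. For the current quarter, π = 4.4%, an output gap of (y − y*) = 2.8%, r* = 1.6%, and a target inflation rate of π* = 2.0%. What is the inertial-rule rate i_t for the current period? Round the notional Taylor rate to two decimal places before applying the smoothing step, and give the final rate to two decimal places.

12.85%

i^T_t = 1.6 + 4.4 + 0.42 × (4.4 − 2.0) + 1.3 × 2.8
   = 1.6 + 4.4 + 1.008 + 3.64 = 10.65
i_t = 0.79 × 13.43 + 0.21 × 10.65 = 10.6097 + 2.2365 = 12.85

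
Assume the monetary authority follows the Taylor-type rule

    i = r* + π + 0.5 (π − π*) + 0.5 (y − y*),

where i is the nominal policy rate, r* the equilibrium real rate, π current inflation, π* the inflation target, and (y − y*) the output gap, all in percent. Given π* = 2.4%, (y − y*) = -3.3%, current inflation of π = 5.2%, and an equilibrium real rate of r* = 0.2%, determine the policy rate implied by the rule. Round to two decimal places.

i = 0.2 + 5.2 + 0.5 × (5.2 − 2.4) + 0.5 × (-3.3)
   = 0.2 + 5.2 + 1.4 − 1.65 = 5.15

5.15%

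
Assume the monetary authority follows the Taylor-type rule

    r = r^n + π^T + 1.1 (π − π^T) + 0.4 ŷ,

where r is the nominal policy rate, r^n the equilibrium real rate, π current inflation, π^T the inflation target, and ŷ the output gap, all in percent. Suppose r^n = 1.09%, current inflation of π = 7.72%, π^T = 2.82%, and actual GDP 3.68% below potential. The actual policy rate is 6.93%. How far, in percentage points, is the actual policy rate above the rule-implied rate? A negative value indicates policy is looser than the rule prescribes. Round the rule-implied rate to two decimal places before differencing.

Output 3.68% below potential → ŷ = -3.68.
r = 1.09 + 2.82 + 1.1 × (7.72 − 2.82) + 0.4 × (-3.68)
   = 1.09 + 2.82 + 5.39 − 1.472 = 7.83
Deviation = 6.93 − 7.83 = -0.90 pp.

-0.90 pp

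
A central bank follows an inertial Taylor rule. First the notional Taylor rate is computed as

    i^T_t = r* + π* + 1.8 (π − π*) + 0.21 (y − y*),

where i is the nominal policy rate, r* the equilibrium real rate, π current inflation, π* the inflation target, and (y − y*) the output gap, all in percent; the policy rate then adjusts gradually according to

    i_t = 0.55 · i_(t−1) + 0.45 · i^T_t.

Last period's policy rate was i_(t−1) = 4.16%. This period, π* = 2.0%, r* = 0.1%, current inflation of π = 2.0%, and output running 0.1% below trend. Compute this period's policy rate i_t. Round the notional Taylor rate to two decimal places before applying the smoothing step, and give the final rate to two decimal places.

3.22%

Output 0.1% below potential → (y − y*) = -0.1.
i^T_t = 0.1 + 2.0 + 1.8 × (2.0 − 2.0) + 0.21 × (-0.1)
   = 0.1 + 2 + 0 − 0.021 = 2.08
i_t = 0.55 × 4.16 + 0.45 × 2.08 = 2.288 + 0.936 = 3.22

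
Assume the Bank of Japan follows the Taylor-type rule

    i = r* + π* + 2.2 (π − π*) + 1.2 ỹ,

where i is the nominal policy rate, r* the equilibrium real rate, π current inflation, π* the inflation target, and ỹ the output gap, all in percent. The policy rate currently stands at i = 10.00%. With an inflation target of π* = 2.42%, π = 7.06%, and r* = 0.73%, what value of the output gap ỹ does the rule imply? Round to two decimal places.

-2.80%

1.2 ỹ = 10.00 − 0.73 − 2.42 − 2.2 × (7.06 − 2.42) = -3.358
ỹ = -3.358 / 1.2 = -2.80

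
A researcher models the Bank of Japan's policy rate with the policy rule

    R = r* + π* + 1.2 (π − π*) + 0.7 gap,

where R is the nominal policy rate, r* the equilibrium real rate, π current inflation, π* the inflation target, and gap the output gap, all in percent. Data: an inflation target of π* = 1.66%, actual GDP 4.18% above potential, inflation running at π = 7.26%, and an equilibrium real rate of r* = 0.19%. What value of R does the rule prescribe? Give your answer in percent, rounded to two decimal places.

Output 4.18% above potential → gap = 4.18.
R = 0.19 + 1.66 + 1.2 × (7.26 − 1.66) + 0.7 × 4.18
   = 0.19 + 1.66 + 6.72 + 2.926 = 11.50

11.50%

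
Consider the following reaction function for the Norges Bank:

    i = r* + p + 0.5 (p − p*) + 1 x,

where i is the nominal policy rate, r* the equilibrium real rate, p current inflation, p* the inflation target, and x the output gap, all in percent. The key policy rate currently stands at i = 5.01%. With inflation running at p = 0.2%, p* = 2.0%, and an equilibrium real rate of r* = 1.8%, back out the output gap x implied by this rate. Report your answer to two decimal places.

1 x = 5.01 − 1.8 − 0.2 − 0.5 × (0.2 − 2.0) = 3.91
x = 3.91 / 1 = 3.91

3.91%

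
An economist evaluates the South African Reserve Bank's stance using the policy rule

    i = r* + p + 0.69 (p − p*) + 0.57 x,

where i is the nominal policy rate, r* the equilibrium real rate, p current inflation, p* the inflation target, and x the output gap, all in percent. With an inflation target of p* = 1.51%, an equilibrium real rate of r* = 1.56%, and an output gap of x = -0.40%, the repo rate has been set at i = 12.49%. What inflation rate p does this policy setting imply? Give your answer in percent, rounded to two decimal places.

Collecting p: i = r* + (1 + 0.69) p − 0.69 p* + 0.57 x
1.69 p = 12.49 − 1.56 + 0.69 × 1.51 − 0.57 × (-0.40) = 12.1999
p = 12.1999 / 1.69 = 7.22

7.22%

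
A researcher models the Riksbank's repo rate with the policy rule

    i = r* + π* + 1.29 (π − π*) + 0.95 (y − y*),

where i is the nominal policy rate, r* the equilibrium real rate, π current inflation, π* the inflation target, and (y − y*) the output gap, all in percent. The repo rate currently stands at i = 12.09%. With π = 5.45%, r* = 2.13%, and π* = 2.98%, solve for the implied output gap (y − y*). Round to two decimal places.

3.99%

0.95 (y − y*) = 12.09 − 2.13 − 2.98 − 1.29 × (5.45 − 2.98) = 3.7937
(y − y*) = 3.7937 / 0.95 = 3.99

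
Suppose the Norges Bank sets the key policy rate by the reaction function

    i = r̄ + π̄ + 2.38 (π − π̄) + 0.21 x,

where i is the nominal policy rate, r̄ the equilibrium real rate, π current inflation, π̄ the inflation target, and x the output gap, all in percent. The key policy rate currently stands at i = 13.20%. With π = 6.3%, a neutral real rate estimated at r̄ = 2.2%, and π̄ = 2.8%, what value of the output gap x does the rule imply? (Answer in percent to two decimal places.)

0.21 x = 13.20 − 2.2 − 2.8 − 2.38 × (6.3 − 2.8) = -0.13
x = -0.13 / 0.21 = -0.62

-0.62%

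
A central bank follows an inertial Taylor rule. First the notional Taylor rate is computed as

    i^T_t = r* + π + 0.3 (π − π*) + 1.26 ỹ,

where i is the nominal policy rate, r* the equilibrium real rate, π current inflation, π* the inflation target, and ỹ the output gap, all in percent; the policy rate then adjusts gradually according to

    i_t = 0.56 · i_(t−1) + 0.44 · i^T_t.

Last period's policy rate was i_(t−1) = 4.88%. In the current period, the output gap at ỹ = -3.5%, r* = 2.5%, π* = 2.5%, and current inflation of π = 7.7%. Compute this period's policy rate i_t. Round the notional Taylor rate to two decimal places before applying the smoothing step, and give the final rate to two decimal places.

5.97%

i^T_t = 2.5 + 7.7 + 0.3 × (7.7 − 2.5) + 1.26 × (-3.5)
   = 2.5 + 7.7 + 1.56 − 4.41 = 7.35
i_t = 0.56 × 4.88 + 0.44 × 7.35 = 2.7328 + 3.234 = 5.97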